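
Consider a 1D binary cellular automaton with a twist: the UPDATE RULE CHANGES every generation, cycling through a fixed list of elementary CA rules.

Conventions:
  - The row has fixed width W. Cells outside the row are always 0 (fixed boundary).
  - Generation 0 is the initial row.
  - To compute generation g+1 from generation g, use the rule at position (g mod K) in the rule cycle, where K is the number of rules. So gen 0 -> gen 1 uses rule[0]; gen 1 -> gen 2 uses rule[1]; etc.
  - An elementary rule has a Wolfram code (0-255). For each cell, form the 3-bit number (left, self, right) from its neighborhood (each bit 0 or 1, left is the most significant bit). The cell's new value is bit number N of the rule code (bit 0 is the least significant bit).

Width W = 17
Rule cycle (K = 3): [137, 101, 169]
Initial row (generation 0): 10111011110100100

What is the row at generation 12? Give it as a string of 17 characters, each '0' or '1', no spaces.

Answer: 10101011110000110

Derivation:
Gen 0: 10111011110100100
Gen 1 (rule 137): 00110011100000001
Gen 2 (rule 101): 10010000101111101
Gen 3 (rule 169): 00000110011111010
Gen 4 (rule 137): 11110100011110000
Gen 5 (rule 101): 00011101000010111
Gen 6 (rule 169): 11011010011001110
Gen 7 (rule 137): 10010000010001100
Gen 8 (rule 101): 10010111010100101
Gen 9 (rule 169): 00001110101000010
Gen 10 (rule 137): 11101100000011000
Gen 11 (rule 101): 00110101111001011
Gen 12 (rule 169): 10101011110000110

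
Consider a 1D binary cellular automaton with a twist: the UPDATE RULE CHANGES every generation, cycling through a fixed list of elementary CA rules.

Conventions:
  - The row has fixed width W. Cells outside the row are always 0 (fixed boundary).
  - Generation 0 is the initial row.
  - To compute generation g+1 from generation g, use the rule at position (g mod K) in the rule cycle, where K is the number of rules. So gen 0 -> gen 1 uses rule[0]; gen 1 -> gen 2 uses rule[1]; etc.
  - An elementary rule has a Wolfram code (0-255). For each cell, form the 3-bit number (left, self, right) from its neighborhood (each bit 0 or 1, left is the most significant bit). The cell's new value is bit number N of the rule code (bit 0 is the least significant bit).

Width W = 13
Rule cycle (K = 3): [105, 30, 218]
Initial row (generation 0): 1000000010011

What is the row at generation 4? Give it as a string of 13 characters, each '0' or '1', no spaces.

Gen 0: 1000000010011
Gen 1 (rule 105): 0011111000011
Gen 2 (rule 30): 0110000100110
Gen 3 (rule 218): 1111001011111
Gen 4 (rule 105): 1001000110001

Answer: 1001000110001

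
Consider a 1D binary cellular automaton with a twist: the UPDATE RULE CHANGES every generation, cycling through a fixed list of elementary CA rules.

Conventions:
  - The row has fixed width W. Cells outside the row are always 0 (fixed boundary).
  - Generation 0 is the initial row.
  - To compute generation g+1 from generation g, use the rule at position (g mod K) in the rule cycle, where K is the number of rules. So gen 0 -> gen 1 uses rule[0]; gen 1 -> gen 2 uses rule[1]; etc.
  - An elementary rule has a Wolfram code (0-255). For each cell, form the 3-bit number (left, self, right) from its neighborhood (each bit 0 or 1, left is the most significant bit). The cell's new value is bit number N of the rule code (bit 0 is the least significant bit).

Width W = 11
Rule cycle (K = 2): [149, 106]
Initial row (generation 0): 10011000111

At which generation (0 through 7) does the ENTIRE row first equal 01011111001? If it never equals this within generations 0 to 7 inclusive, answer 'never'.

Gen 0: 10011000111
Gen 1 (rule 149): 11000110010
Gen 2 (rule 106): 11001110100
Gen 3 (rule 149): 00100100111
Gen 4 (rule 106): 01001001101
Gen 5 (rule 149): 01101100001
Gen 6 (rule 106): 11111100010
Gen 7 (rule 149): 01111011011

Answer: never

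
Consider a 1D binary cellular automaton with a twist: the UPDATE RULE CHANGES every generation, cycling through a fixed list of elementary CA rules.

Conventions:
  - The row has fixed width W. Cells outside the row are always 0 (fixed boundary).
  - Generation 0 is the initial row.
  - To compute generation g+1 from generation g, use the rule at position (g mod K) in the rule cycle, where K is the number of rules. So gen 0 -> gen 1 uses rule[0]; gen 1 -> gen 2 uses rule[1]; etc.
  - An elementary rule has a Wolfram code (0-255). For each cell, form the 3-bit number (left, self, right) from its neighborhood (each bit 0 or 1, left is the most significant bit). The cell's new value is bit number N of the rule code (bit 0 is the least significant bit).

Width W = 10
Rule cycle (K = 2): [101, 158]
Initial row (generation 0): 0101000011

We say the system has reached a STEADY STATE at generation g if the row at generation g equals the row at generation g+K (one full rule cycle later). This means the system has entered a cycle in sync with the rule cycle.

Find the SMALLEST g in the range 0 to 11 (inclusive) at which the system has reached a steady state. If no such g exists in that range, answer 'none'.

Gen 0: 0101000011
Gen 1 (rule 101): 0111011001
Gen 2 (rule 158): 1110010111
Gen 3 (rule 101): 0010011001
Gen 4 (rule 158): 0111110111
Gen 5 (rule 101): 0000011001
Gen 6 (rule 158): 0000110111
Gen 7 (rule 101): 1110011001
Gen 8 (rule 158): 1101110111
Gen 9 (rule 101): 0110011001
Gen 10 (rule 158): 1101110111
Gen 11 (rule 101): 0110011001
Gen 12 (rule 158): 1101110111
Gen 13 (rule 101): 0110011001

Answer: 8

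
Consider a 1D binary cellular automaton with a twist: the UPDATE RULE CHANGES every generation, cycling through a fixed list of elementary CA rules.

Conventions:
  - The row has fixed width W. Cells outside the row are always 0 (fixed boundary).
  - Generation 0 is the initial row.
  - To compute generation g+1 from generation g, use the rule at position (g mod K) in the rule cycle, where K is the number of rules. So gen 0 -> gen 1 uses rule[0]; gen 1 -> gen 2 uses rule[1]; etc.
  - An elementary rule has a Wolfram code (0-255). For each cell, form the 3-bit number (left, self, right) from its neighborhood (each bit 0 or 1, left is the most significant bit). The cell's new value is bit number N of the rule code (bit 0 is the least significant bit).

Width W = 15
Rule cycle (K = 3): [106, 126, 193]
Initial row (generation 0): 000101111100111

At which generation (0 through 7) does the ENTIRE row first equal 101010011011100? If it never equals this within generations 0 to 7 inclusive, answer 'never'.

Answer: never

Derivation:
Gen 0: 000101111100111
Gen 1 (rule 106): 001011000101101
Gen 2 (rule 126): 011111101111111
Gen 3 (rule 193): 001111100111111
Gen 4 (rule 106): 011000101100001
Gen 5 (rule 126): 111101111110011
Gen 6 (rule 193): 011100111110001
Gen 7 (rule 106): 110101100010010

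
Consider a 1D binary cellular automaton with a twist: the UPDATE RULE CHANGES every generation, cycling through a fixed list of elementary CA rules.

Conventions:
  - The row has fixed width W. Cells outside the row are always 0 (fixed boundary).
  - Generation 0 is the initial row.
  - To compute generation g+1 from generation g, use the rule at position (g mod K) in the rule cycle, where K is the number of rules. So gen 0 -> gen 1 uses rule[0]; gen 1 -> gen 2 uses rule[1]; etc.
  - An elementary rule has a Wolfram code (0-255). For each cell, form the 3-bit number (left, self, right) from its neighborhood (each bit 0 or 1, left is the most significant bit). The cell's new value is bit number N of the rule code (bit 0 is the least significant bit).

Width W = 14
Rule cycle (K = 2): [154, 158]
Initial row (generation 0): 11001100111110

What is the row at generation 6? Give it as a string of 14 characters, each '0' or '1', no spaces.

Answer: 10111110010100

Derivation:
Gen 0: 11001100111110
Gen 1 (rule 154): 10111011111101
Gen 2 (rule 158): 10110011111001
Gen 3 (rule 154): 00101111110110
Gen 4 (rule 158): 01101111100101
Gen 5 (rule 154): 11001111011000
Gen 6 (rule 158): 10111110010100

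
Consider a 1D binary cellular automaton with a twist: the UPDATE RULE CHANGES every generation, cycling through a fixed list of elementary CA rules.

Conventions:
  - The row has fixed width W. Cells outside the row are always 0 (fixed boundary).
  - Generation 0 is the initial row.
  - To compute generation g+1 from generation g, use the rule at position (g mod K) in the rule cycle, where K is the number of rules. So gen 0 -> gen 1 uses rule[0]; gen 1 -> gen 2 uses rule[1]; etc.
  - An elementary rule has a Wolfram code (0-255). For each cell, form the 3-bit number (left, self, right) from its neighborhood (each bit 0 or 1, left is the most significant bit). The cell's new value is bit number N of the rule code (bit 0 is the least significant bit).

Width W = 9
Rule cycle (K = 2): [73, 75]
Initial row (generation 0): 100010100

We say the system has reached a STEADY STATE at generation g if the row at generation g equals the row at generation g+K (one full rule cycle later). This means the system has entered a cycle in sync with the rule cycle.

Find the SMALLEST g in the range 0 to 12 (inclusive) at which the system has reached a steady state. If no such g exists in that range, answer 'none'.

Answer: 8

Derivation:
Gen 0: 100010100
Gen 1 (rule 73): 001000001
Gen 2 (rule 75): 110011110
Gen 3 (rule 73): 110010010
Gen 4 (rule 75): 110100100
Gen 5 (rule 73): 110000001
Gen 6 (rule 75): 110111110
Gen 7 (rule 73): 110100010
Gen 8 (rule 75): 110001100
Gen 9 (rule 73): 110101101
Gen 10 (rule 75): 110001100
Gen 11 (rule 73): 110101101
Gen 12 (rule 75): 110001100
Gen 13 (rule 73): 110101101
Gen 14 (rule 75): 110001100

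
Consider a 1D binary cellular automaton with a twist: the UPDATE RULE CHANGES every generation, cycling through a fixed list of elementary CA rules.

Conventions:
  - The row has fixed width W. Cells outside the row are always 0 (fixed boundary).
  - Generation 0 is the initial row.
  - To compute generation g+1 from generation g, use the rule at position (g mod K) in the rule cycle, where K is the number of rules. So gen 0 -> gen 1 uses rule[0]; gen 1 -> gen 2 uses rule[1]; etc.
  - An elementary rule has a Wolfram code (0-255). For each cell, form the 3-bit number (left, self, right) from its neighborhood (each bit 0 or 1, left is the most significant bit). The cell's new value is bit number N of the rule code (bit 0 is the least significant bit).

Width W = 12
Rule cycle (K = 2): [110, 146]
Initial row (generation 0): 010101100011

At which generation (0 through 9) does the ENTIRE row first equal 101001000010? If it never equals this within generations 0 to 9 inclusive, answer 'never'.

Answer: never

Derivation:
Gen 0: 010101100011
Gen 1 (rule 110): 111111100111
Gen 2 (rule 146): 011111011010
Gen 3 (rule 110): 110001111110
Gen 4 (rule 146): 001010111101
Gen 5 (rule 110): 011111100111
Gen 6 (rule 146): 101111011010
Gen 7 (rule 110): 111001111110
Gen 8 (rule 146): 010110111101
Gen 9 (rule 110): 111111100111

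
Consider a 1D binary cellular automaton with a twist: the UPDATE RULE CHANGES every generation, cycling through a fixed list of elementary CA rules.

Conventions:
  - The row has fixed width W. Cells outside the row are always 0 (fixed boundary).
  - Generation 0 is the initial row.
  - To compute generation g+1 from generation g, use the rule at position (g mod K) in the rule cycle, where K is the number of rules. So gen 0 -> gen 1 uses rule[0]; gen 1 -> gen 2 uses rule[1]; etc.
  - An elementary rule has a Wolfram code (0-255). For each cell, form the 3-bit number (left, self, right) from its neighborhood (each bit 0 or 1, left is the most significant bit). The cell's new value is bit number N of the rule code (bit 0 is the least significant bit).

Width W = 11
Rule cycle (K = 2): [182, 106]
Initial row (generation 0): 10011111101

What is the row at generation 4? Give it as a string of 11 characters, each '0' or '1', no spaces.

Gen 0: 10011111101
Gen 1 (rule 182): 11101111011
Gen 2 (rule 106): 10111001111
Gen 3 (rule 182): 11010110110
Gen 4 (rule 106): 11101111110

Answer: 11101111110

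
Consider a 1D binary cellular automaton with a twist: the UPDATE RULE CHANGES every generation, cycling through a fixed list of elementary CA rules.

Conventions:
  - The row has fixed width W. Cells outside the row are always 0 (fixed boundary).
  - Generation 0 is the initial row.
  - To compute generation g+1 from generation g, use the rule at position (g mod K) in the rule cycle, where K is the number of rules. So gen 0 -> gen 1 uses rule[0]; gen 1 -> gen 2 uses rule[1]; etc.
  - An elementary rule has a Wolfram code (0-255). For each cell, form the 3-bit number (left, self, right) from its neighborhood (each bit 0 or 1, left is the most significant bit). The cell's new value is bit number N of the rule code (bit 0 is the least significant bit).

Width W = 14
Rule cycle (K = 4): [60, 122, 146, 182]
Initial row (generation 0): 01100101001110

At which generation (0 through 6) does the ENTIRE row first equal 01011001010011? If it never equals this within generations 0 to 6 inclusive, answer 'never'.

Gen 0: 01100101001110
Gen 1 (rule 60): 01010111101001
Gen 2 (rule 122): 10101100110110
Gen 3 (rule 146): 00000011000001
Gen 4 (rule 182): 00000100100011
Gen 5 (rule 60): 00000110110010
Gen 6 (rule 122): 00001111111101

Answer: never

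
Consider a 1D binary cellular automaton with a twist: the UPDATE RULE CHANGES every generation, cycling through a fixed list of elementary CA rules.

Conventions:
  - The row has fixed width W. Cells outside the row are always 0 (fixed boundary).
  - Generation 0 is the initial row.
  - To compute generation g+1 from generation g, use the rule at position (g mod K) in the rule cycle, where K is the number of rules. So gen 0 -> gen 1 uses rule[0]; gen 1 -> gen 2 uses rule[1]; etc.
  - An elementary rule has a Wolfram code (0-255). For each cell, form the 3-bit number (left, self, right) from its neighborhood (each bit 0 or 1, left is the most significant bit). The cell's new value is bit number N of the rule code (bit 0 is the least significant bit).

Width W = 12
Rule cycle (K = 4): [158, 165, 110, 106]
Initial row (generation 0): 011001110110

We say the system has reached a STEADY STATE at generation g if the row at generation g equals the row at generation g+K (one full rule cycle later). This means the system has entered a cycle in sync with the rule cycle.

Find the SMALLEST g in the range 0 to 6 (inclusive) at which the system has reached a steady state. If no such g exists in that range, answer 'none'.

Gen 0: 011001110110
Gen 1 (rule 158): 110111100101
Gen 2 (rule 165): 001011000111
Gen 3 (rule 110): 011111001101
Gen 4 (rule 106): 110001011110
Gen 5 (rule 158): 101011011101
Gen 6 (rule 165): 111100101011
Gen 7 (rule 110): 100101111111
Gen 8 (rule 106): 001011000001
Gen 9 (rule 158): 011010100011
Gen 10 (rule 165): 000111101000

Answer: none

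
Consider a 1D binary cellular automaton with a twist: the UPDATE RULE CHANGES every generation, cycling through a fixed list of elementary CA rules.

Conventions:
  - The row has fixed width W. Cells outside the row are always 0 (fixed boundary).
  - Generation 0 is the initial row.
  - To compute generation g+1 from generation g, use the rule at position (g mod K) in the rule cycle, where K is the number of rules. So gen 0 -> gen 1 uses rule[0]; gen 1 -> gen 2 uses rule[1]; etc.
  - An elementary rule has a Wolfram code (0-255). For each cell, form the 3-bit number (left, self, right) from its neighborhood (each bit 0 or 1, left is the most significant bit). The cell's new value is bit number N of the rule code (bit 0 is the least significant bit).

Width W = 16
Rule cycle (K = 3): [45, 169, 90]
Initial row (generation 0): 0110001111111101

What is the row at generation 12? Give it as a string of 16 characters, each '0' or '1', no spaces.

Answer: 0101111100111110

Derivation:
Gen 0: 0110001111111101
Gen 1 (rule 45): 0100101000000011
Gen 2 (rule 169): 0000010011111010
Gen 3 (rule 90): 0000101110001001
Gen 4 (rule 45): 1110111000101001
Gen 5 (rule 169): 1101110010010000
Gen 6 (rule 90): 1101011101101000
Gen 7 (rule 45): 1011110011011011
Gen 8 (rule 169): 0111100010110110
Gen 9 (rule 90): 1100110100110111
Gen 10 (rule 45): 1000101100101100
Gen 11 (rule 169): 0010011000011001
Gen 12 (rule 90): 0101111100111110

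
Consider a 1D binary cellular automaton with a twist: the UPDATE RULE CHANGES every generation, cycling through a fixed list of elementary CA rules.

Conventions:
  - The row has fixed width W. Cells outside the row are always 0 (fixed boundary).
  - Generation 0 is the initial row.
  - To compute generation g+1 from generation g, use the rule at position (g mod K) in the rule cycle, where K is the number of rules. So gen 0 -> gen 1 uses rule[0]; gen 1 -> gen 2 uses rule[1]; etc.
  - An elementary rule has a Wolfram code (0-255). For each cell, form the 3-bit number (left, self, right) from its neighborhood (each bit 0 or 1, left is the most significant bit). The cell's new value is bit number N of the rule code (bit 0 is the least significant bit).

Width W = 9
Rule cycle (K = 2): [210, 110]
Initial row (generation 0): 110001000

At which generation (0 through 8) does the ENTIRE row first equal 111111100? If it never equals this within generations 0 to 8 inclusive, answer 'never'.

Gen 0: 110001000
Gen 1 (rule 210): 011010100
Gen 2 (rule 110): 111111100
Gen 3 (rule 210): 011111110
Gen 4 (rule 110): 110000010
Gen 5 (rule 210): 011000101
Gen 6 (rule 110): 111001111
Gen 7 (rule 210): 011110111
Gen 8 (rule 110): 110011101

Answer: 2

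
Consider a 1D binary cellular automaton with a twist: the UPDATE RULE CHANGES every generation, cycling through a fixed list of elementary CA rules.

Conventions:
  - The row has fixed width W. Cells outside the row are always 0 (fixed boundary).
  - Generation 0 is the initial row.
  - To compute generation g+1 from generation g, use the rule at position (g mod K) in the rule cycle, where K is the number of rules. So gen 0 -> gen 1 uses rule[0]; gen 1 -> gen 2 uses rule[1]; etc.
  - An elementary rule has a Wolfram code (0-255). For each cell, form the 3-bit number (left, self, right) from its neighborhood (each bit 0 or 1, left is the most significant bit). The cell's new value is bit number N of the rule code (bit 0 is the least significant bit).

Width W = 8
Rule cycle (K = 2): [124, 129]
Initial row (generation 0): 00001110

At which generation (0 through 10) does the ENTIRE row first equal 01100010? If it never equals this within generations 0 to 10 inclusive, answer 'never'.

Gen 0: 00001110
Gen 1 (rule 124): 00001011
Gen 2 (rule 129): 11100000
Gen 3 (rule 124): 10110000
Gen 4 (rule 129): 00000111
Gen 5 (rule 124): 00000101
Gen 6 (rule 129): 11110000
Gen 7 (rule 124): 10011000
Gen 8 (rule 129): 00000011
Gen 9 (rule 124): 00000011
Gen 10 (rule 129): 11111000

Answer: never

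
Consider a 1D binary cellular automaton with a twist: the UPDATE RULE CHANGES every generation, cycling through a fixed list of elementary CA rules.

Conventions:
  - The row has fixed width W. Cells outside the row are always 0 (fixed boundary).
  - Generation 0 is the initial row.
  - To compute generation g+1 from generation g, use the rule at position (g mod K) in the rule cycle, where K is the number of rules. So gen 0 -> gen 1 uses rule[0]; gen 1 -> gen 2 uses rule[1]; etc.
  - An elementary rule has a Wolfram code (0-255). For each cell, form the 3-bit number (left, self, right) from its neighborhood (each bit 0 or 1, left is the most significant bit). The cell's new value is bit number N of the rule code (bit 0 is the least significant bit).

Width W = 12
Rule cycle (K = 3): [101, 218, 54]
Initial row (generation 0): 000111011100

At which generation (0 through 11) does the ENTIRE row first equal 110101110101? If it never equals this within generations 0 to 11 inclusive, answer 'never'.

Gen 0: 000111011100
Gen 1 (rule 101): 110001100101
Gen 2 (rule 218): 111011111000
Gen 3 (rule 54): 000100000100
Gen 4 (rule 101): 110101110101
Gen 5 (rule 218): 110001110000
Gen 6 (rule 54): 001010001000
Gen 7 (rule 101): 101110101011
Gen 8 (rule 218): 001110000011
Gen 9 (rule 54): 010001000100
Gen 10 (rule 101): 010101010101
Gen 11 (rule 218): 100000000000

Answer: 4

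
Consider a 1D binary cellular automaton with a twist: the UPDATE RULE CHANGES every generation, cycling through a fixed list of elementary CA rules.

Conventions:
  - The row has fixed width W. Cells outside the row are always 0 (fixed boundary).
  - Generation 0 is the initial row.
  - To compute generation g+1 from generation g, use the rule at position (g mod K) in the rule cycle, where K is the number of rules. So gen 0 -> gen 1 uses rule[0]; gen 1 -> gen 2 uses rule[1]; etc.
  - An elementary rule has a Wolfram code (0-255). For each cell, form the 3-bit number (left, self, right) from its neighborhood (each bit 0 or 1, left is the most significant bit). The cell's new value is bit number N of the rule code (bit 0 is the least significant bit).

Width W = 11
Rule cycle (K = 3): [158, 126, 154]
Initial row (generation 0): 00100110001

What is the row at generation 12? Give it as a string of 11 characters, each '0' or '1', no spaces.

Answer: 10100001110

Derivation:
Gen 0: 00100110001
Gen 1 (rule 158): 01111101011
Gen 2 (rule 126): 11000111111
Gen 3 (rule 154): 10101111110
Gen 4 (rule 158): 10101111101
Gen 5 (rule 126): 11111000111
Gen 6 (rule 154): 11110101110
Gen 7 (rule 158): 11100101101
Gen 8 (rule 126): 10111111111
Gen 9 (rule 154): 00111111110
Gen 10 (rule 158): 01111111101
Gen 11 (rule 126): 11000000111
Gen 12 (rule 154): 10100001110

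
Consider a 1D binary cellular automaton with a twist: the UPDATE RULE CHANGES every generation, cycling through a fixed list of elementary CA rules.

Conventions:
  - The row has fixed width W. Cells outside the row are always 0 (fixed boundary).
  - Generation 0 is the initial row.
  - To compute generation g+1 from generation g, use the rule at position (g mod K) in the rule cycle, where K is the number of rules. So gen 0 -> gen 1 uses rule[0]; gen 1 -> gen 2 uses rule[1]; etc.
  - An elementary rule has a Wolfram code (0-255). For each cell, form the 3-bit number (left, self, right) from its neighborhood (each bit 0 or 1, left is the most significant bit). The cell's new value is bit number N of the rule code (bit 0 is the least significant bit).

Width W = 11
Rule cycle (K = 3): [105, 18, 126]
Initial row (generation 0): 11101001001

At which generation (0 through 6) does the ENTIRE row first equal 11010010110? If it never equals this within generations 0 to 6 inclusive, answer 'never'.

Gen 0: 11101001001
Gen 1 (rule 105): 10110000000
Gen 2 (rule 18): 00001000000
Gen 3 (rule 126): 00011100000
Gen 4 (rule 105): 11010101111
Gen 5 (rule 18): 00000000000
Gen 6 (rule 126): 00000000000

Answer: never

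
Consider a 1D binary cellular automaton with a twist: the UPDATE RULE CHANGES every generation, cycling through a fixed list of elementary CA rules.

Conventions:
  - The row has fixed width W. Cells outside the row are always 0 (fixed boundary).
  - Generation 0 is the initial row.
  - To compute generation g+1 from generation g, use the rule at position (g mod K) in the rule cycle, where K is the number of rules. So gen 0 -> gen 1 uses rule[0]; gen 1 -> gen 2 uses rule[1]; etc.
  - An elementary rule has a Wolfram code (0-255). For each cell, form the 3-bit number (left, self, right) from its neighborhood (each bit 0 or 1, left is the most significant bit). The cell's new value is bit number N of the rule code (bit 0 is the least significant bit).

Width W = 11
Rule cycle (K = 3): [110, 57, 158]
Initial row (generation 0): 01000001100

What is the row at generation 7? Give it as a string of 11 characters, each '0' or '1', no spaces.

Gen 0: 01000001100
Gen 1 (rule 110): 11000011100
Gen 2 (rule 57): 10111010011
Gen 3 (rule 158): 10110011110
Gen 4 (rule 110): 11110110010
Gen 5 (rule 57): 10001101001
Gen 6 (rule 158): 11011001111
Gen 7 (rule 110): 11111011001

Answer: 11111011001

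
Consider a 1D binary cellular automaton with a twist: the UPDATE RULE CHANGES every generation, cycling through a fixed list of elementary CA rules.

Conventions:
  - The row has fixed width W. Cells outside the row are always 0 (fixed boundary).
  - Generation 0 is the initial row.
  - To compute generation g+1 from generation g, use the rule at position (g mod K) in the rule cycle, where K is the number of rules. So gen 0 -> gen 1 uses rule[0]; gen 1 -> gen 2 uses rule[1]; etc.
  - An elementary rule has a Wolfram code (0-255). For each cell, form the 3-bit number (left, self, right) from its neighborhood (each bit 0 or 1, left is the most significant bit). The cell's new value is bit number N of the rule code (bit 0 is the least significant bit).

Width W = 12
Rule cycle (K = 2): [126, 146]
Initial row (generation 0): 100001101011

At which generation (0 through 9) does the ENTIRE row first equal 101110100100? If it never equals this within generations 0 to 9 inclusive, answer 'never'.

Gen 0: 100001101011
Gen 1 (rule 126): 110011111111
Gen 2 (rule 146): 001101111110
Gen 3 (rule 126): 011111000011
Gen 4 (rule 146): 101110100100
Gen 5 (rule 126): 111011111110
Gen 6 (rule 146): 010001111101
Gen 7 (rule 126): 111011000111
Gen 8 (rule 146): 010000101010
Gen 9 (rule 126): 111001111111

Answer: 4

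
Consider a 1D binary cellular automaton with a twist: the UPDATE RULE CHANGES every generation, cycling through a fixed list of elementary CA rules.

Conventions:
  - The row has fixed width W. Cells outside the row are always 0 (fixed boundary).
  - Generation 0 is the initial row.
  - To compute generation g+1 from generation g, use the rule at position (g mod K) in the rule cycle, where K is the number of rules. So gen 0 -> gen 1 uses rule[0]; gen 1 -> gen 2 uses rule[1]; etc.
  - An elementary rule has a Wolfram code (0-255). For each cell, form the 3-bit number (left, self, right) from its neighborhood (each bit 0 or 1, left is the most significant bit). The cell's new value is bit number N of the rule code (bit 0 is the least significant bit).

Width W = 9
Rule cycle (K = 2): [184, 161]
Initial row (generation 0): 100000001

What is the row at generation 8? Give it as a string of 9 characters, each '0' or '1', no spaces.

Answer: 100100000

Derivation:
Gen 0: 100000001
Gen 1 (rule 184): 010000000
Gen 2 (rule 161): 000111111
Gen 3 (rule 184): 000111110
Gen 4 (rule 161): 110011100
Gen 5 (rule 184): 101011010
Gen 6 (rule 161): 010100100
Gen 7 (rule 184): 001010010
Gen 8 (rule 161): 100100000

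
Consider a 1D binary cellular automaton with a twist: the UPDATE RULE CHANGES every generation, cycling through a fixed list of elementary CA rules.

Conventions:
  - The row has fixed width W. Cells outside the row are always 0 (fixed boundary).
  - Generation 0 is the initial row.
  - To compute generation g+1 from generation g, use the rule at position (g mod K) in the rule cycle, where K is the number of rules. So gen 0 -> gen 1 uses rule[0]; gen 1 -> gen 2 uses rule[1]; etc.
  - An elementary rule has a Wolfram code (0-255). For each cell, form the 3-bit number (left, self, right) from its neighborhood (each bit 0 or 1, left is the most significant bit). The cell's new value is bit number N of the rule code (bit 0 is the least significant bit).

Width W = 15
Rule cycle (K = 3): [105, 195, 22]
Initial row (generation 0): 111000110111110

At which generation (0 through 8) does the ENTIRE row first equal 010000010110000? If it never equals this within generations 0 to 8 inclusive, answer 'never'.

Answer: never

Derivation:
Gen 0: 111000110111110
Gen 1 (rule 105): 101010111100010
Gen 2 (rule 195): 000000011101100
Gen 3 (rule 22): 000000100000010
Gen 4 (rule 105): 111110001111000
Gen 5 (rule 195): 011110110111011
Gen 6 (rule 22): 100000000000000
Gen 7 (rule 105): 001111111111111
Gen 8 (rule 195): 110111111111111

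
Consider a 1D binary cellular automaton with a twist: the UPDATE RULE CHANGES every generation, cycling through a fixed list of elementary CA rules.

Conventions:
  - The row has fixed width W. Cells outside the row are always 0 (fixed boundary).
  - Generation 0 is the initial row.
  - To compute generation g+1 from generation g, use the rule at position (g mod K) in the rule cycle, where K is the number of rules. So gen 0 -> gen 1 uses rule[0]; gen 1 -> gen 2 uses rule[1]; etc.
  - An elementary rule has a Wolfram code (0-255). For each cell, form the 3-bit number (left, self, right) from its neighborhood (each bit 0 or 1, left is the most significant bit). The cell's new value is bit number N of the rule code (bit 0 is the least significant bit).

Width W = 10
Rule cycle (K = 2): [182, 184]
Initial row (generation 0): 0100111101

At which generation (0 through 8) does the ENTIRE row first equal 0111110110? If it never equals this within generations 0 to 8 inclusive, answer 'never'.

Answer: 8

Derivation:
Gen 0: 0100111101
Gen 1 (rule 182): 1111011011
Gen 2 (rule 184): 1110110110
Gen 3 (rule 182): 0101001001
Gen 4 (rule 184): 0010100100
Gen 5 (rule 182): 0111111110
Gen 6 (rule 184): 0111111101
Gen 7 (rule 182): 1011111011
Gen 8 (rule 184): 0111110110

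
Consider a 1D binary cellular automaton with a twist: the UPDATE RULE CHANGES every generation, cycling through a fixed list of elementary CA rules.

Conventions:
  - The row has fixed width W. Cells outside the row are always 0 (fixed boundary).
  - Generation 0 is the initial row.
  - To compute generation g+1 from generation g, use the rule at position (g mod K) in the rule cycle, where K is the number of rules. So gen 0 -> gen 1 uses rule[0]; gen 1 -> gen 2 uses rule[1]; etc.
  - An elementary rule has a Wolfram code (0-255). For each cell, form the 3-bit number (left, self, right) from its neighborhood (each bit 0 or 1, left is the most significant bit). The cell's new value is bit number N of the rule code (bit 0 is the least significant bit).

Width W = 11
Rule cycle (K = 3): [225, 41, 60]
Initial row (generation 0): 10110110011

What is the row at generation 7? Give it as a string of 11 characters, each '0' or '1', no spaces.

Answer: 11100101010

Derivation:
Gen 0: 10110110011
Gen 1 (rule 225): 01011010001
Gen 2 (rule 41): 00110100100
Gen 3 (rule 60): 00101110110
Gen 4 (rule 225): 10010111010
Gen 5 (rule 41): 00001100100
Gen 6 (rule 60): 00001010110
Gen 7 (rule 225): 11100101010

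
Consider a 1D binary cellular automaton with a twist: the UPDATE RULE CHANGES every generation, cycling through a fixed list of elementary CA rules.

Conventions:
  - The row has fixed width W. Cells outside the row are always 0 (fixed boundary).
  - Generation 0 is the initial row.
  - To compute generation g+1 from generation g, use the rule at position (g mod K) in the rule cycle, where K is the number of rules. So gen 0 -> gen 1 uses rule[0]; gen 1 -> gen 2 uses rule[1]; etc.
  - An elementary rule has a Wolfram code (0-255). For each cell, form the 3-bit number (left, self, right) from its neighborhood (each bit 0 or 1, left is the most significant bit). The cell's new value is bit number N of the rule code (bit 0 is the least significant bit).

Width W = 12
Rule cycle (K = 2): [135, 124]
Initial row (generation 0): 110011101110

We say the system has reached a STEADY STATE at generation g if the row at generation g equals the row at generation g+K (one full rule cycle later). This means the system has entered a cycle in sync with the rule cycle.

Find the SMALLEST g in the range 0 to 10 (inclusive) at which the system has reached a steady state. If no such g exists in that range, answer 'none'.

Answer: none

Derivation:
Gen 0: 110011101110
Gen 1 (rule 135): 000101000100
Gen 2 (rule 124): 000111100110
Gen 3 (rule 135): 111011001000
Gen 4 (rule 124): 101111101100
Gen 5 (rule 135): 100111000001
Gen 6 (rule 124): 110101100001
Gen 7 (rule 135): 000100001111
Gen 8 (rule 124): 000110001001
Gen 9 (rule 135): 111000111011
Gen 10 (rule 124): 101100101111
Gen 11 (rule 135): 100001100110
Gen 12 (rule 124): 110001110111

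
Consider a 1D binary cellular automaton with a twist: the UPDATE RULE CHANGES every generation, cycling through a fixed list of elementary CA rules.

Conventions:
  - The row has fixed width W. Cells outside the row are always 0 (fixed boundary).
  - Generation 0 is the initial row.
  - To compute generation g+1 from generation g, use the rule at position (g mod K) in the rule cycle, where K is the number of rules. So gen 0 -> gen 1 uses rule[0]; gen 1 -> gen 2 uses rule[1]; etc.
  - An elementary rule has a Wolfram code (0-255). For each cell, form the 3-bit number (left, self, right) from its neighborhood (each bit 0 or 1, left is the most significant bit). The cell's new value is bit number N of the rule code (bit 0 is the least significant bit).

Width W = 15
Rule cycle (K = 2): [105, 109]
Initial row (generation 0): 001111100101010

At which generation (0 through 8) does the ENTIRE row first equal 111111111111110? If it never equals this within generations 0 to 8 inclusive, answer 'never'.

Gen 0: 001111100101010
Gen 1 (rule 105): 101000100010100
Gen 2 (rule 109): 111010101011101
Gen 3 (rule 105): 101101010110110
Gen 4 (rule 109): 111111111111110
Gen 5 (rule 105): 100000000000010
Gen 6 (rule 109): 101111111111010
Gen 7 (rule 105): 011000000001100
Gen 8 (rule 109): 011011111101101

Answer: 4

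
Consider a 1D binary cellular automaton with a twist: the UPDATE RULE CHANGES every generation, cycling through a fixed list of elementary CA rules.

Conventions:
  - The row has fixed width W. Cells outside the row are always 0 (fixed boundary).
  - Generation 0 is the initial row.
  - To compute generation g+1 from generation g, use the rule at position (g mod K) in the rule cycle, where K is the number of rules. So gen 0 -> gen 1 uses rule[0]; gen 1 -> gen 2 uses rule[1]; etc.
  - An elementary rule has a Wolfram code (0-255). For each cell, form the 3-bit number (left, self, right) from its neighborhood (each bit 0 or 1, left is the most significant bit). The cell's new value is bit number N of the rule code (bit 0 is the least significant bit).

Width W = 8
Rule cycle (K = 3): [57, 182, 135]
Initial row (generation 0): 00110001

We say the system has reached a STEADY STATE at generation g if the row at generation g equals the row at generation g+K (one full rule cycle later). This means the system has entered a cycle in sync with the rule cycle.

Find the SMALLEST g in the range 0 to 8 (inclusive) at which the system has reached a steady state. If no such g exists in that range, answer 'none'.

Gen 0: 00110001
Gen 1 (rule 57): 10101100
Gen 2 (rule 182): 11110010
Gen 3 (rule 135): 01100110
Gen 4 (rule 57): 01010101
Gen 5 (rule 182): 11111111
Gen 6 (rule 135): 01111110
Gen 7 (rule 57): 01000001
Gen 8 (rule 182): 11100011
Gen 9 (rule 135): 01001100
Gen 10 (rule 57): 00101011
Gen 11 (rule 182): 01111100

Answer: none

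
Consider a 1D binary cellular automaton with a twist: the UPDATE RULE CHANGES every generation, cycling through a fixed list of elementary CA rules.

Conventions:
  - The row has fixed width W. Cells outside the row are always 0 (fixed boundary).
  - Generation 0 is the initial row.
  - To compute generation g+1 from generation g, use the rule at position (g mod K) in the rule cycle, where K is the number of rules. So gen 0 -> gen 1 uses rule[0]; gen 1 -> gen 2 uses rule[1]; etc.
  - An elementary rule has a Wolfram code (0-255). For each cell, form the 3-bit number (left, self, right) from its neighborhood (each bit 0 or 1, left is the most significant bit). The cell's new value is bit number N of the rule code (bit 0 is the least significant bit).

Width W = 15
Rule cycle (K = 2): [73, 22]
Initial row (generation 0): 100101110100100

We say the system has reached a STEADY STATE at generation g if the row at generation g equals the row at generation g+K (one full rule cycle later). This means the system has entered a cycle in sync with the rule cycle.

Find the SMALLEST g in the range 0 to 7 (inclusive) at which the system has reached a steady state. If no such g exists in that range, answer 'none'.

Answer: 4

Derivation:
Gen 0: 100101110100100
Gen 1 (rule 73): 000001010000001
Gen 2 (rule 22): 000011011000011
Gen 3 (rule 73): 111011011011011
Gen 4 (rule 22): 000000000000000
Gen 5 (rule 73): 111111111111111
Gen 6 (rule 22): 000000000000000
Gen 7 (rule 73): 111111111111111
Gen 8 (rule 22): 000000000000000
Gen 9 (rule 73): 111111111111111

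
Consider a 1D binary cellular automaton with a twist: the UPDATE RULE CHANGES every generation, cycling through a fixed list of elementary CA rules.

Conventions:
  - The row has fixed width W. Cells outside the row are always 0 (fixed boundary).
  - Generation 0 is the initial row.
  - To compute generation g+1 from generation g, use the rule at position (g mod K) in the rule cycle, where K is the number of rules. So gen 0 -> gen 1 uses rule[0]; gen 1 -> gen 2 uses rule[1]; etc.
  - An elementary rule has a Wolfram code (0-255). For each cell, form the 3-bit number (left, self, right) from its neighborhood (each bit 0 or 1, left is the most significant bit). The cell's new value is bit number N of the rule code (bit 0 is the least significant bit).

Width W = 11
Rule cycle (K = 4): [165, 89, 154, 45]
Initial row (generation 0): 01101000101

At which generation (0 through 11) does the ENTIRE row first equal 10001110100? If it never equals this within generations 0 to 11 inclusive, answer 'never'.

Gen 0: 01101000101
Gen 1 (rule 165): 00011010111
Gen 2 (rule 89): 11011000101
Gen 3 (rule 154): 10010101000
Gen 4 (rule 45): 10011111011
Gen 5 (rule 165): 10001110100
Gen 6 (rule 89): 01101010011
Gen 7 (rule 154): 11000001110
Gen 8 (rule 45): 10011101000
Gen 9 (rule 165): 10001011011
Gen 10 (rule 89): 01100011011
Gen 11 (rule 154): 11010110010

Answer: 5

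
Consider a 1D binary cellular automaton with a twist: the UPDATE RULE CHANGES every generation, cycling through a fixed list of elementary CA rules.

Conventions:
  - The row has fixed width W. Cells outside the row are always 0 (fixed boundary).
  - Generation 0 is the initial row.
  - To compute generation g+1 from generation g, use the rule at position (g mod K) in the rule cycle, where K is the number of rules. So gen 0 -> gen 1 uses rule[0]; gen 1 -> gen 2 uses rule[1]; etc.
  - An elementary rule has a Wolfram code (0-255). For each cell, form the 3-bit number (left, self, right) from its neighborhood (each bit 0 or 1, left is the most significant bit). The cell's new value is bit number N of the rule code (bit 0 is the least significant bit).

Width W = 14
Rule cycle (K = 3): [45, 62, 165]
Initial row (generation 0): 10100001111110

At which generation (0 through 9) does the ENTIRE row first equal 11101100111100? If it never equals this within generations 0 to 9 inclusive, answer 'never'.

Answer: 5

Derivation:
Gen 0: 10100001111110
Gen 1 (rule 45): 11101101000000
Gen 2 (rule 62): 10011011100000
Gen 3 (rule 165): 10000101001111
Gen 4 (rule 45): 10110111001000
Gen 5 (rule 62): 11101100111100
Gen 6 (rule 165): 01010000011001
Gen 7 (rule 45): 01110111010001
Gen 8 (rule 62): 11001100111011
Gen 9 (rule 165): 00000000010100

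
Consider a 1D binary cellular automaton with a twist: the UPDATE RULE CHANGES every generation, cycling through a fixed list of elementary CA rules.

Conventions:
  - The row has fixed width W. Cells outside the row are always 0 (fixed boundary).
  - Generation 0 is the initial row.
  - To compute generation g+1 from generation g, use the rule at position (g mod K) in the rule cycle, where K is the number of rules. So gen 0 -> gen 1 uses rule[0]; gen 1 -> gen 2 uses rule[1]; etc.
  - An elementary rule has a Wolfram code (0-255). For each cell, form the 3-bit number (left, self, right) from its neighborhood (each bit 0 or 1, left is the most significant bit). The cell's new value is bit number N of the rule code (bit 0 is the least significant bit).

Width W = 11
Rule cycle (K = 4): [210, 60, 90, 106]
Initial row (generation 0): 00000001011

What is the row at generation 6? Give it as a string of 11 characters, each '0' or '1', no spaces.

Gen 0: 00000001011
Gen 1 (rule 210): 00000010001
Gen 2 (rule 60): 00000011001
Gen 3 (rule 90): 00000111110
Gen 4 (rule 106): 00001100010
Gen 5 (rule 210): 00010110101
Gen 6 (rule 60): 00011101111

Answer: 00011101111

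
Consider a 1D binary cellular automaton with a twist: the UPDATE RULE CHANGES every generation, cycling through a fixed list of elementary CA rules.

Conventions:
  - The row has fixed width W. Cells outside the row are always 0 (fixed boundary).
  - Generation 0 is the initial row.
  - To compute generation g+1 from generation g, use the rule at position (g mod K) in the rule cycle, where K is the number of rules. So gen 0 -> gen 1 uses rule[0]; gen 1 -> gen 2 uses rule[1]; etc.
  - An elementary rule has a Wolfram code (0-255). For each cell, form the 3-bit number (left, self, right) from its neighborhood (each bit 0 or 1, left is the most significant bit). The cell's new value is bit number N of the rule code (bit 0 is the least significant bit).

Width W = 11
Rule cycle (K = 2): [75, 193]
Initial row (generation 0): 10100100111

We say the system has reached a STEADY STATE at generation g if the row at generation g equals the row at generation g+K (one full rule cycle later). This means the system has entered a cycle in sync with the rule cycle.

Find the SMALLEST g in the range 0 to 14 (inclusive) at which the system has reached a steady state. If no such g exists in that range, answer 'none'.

Gen 0: 10100100111
Gen 1 (rule 75): 00001001101
Gen 2 (rule 193): 11100000100
Gen 3 (rule 75): 10101111001
Gen 4 (rule 193): 00000111000
Gen 5 (rule 75): 11111101011
Gen 6 (rule 193): 01111100001
Gen 7 (rule 75): 11000101110
Gen 8 (rule 193): 01010000110
Gen 9 (rule 75): 10000111110
Gen 10 (rule 193): 00110011110
Gen 11 (rule 75): 11110110010
Gen 12 (rule 193): 01110010000
Gen 13 (rule 75): 11010100111
Gen 14 (rule 193): 01000000011
Gen 15 (rule 75): 10011111111
Gen 16 (rule 193): 00001111111

Answer: none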